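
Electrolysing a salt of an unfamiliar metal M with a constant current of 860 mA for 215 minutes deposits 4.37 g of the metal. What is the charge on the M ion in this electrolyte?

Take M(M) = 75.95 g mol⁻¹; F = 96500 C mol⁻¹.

Q = I·t = 0.8600 A × 12900 s = 11090 C, so n(e⁻) = 11090/96500 = 0.1150 mol.
n(M) deposited = 4.37 / 75.95 = 0.05754 mol.
Electrons per atom = n(e⁻)/n(M) = 0.1150 / 0.05754 = 2.00 ≈ 2, so the ion is M²⁺.

+2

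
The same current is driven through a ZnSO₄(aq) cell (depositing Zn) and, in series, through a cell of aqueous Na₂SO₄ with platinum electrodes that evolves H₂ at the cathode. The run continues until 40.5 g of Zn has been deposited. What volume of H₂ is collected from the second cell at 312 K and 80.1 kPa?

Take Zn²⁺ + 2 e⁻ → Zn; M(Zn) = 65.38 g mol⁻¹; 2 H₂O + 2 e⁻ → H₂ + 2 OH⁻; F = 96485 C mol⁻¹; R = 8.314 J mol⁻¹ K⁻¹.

20.1 L

n(Zn) = 40.5 / 65.38 = 0.6195 mol, so n(e⁻) = 2 × 0.6195 = 1.239 mol.
The cells are in series, so the same 1.239 mol of electrons passes through the second cell.
2 H₂O + 2 e⁻ → H₂ + 2 OH⁻ — 2 mol e⁻ per mol H₂, so n(H₂) = 1.239/2 = 0.6195 mol.
V = nRT/P = (0.6195 × 8.314 × 312) / (80.1 × 10³) = 0.0201 m³ = 20.1 L.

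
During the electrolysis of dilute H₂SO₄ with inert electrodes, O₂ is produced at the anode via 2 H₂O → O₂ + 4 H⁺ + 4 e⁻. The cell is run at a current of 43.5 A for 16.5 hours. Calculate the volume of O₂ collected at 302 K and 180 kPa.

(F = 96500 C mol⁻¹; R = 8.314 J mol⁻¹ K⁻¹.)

93.4 L

Q = I·t = 43.50 A × 59400 s = 2584000 C.
n(e⁻) = Q/F = 2584000 / 96500 = 26.78 mol.
4 electrons are transferred per O₂ molecule, so n(O₂) = 26.78 / 4 = 6.694 mol.
V = nRT/P = (6.694 × 8.314 × 302) / (180 × 10³ Pa) = 0.0934 m³ = 93.4 L.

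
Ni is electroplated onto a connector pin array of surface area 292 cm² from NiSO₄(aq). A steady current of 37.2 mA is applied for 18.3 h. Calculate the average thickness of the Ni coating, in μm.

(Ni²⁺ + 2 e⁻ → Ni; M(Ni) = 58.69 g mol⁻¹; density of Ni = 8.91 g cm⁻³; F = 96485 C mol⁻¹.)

2.86 μm

Q = I·t = 0.03720 × 65880 = 2451 C; n(e⁻) = 0.02540 mol.
n(Ni) = n(e⁻)/2 = 0.01270 mol, so m = 0.01270 × 58.69 = 0.7454 g.
Volume = m/ρ = 0.7454 / 8.91 = 0.08366 cm³.
Thickness = V/A = 0.08366 / 292 = 2.86 × 10⁻⁴ cm = 2.86 μm.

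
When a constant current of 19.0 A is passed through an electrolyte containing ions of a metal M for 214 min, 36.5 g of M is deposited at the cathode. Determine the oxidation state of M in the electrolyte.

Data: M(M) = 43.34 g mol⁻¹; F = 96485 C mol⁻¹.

Q = I·t = 19.00 A × 12840 s = 244000 C, so n(e⁻) = 244000/96485 = 2.528 mol.
n(M) deposited = 36.5 / 43.34 = 0.8422 mol.
Electrons per atom = n(e⁻)/n(M) = 2.528 / 0.8422 = 3.00 ≈ 3, so the ion is M³⁺.

+3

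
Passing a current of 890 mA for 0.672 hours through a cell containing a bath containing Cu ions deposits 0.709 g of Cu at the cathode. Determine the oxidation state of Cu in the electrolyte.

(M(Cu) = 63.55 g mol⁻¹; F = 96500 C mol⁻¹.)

Q = I·t = 0.8900 A × 2419.2 s = 2153 C, so n(e⁻) = 2153/96500 = 0.02231 mol.
n(Cu) deposited = 0.709 / 63.55 = 0.01116 mol.
Electrons per atom = n(e⁻)/n(Cu) = 0.02231 / 0.01116 = 2.00 ≈ 2, so the ion is Cu²⁺.

+2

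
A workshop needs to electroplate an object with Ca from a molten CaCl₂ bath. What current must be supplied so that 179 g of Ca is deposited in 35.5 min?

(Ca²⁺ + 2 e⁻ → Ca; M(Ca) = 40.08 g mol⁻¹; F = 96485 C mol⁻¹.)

n(Ca) = 179 / 40.08 = 4.466 mol.
n(e⁻) = 2 × 4.466 = 8.932 mol.
Q = n(e⁻)·F = 8.932 × 96485 = 861800 C.
I = Q/t = 861800 / 2130.0 s = 405 A.

405 A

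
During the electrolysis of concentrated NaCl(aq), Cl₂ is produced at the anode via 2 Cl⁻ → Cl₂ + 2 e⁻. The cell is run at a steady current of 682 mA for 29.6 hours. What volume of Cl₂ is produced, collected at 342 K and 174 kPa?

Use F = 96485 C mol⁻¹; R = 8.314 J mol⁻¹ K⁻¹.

6.15 L

Q = I·t = 0.6820 A × 106560 s = 72670 C.
n(e⁻) = Q/F = 72670 / 96485 = 0.7532 mol.
2 electrons are transferred per Cl₂ molecule, so n(Cl₂) = 0.7532 / 2 = 0.3766 mol.
V = nRT/P = (0.3766 × 8.314 × 342) / (174 × 10³ Pa) = 0.00615 m³ = 6.15 L.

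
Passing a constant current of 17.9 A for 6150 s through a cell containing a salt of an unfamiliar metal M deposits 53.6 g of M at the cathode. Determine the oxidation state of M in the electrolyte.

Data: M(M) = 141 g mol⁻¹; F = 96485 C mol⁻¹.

+3

Q = I·t = 17.90 A × 6150.0 s = 110100 C, so n(e⁻) = 110100/96485 = 1.141 mol.
n(M) deposited = 53.6 / 141 = 0.3801 mol.
Electrons per atom = n(e⁻)/n(M) = 1.141 / 0.3801 = 3.00 ≈ 3, so the ion is M³⁺.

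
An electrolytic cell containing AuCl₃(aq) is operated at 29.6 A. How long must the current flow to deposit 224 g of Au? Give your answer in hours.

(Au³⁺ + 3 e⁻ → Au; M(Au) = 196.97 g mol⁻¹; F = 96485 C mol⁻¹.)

n(Au) = m/M = 224 / 196.97 = 1.137 mol.
Each Au atom requires 3 electrons, so n(e⁻) = 3 × 1.137 = 3.412 mol.
Q = n(e⁻)·F = 3.412 × 96485 = 329200 C.
t = Q/I = 329200 / 29.60 A = 11120 s = 3.09 h.

3.09 h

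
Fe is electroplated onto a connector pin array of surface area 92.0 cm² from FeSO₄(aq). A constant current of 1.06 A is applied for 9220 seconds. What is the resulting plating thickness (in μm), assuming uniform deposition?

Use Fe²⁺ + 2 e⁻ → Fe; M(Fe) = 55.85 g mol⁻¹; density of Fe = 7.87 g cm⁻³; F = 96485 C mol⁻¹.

39.1 μm

Q = I·t = 1.060 × 9220.0 = 9773 C; n(e⁻) = 0.1013 mol.
n(Fe) = n(e⁻)/2 = 0.05065 mol, so m = 0.05065 × 55.85 = 2.829 g.
Volume = m/ρ = 2.829 / 7.87 = 0.3594 cm³.
Thickness = V/A = 0.3594 / 92.0 = 0.00391 cm = 39.1 μm.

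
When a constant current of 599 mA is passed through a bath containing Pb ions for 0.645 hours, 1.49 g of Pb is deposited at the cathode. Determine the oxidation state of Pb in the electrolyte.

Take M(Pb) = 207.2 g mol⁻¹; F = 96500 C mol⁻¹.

Q = I·t = 0.5990 A × 2322.0 s = 1391 C, so n(e⁻) = 1391/96500 = 0.01441 mol.
n(Pb) deposited = 1.49 / 207.2 = 0.007191 mol.
Electrons per atom = n(e⁻)/n(Pb) = 0.01441 / 0.007191 = 2.00 ≈ 2, so the ion is Pb²⁺.

+2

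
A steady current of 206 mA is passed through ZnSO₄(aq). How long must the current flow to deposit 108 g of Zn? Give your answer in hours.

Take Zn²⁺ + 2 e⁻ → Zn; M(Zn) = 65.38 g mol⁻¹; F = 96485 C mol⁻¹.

n(Zn) = m/M = 108 / 65.38 = 1.652 mol.
Each Zn atom requires 2 electrons, so n(e⁻) = 2 × 1.652 = 3.304 mol.
Q = n(e⁻)·F = 3.304 × 96485 = 318800 C.
t = Q/I = 318800 / 0.2060 A = 1547000 s = 430 h.

430 h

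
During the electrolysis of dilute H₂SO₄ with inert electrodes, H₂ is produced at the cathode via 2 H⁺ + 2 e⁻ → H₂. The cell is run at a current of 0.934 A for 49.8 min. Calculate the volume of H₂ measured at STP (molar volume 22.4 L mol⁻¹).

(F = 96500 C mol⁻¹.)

0.324 L

Q = I·t = 0.9340 A × 2988.0 s = 2791 C.
n(e⁻) = Q/F = 2791 / 96500 = 0.02892 mol.
2 electrons are transferred per H₂ molecule, so n(H₂) = 0.02892 / 2 = 0.01446 mol.
V = n × V_m = 0.01446 × 22.4 = 0.324 L.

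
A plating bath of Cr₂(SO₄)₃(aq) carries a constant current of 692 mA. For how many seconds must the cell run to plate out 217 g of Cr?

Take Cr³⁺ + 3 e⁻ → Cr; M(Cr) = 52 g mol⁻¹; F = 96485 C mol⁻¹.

1.75 × 10⁶ s

n(Cr) = m/M = 217 / 52 = 4.173 mol.
Each Cr atom requires 3 electrons, so n(e⁻) = 3 × 4.173 = 12.52 mol.
Q = n(e⁻)·F = 12.52 × 96485 = 1208000 C.
t = Q/I = 1208000 / 0.6920 A = 1746000 s.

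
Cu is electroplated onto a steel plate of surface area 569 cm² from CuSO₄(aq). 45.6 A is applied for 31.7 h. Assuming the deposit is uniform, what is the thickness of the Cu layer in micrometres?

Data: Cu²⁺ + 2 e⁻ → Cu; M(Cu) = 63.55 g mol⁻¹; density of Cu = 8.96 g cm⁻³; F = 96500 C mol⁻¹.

3360 μm

Q = I·t = 45.60 × 114120 = 5204000 C; n(e⁻) = 53.93 mol.
n(Cu) = n(e⁻)/2 = 26.96 mol, so m = 26.96 × 63.55 = 1714 g.
Volume = m/ρ = 1714 / 8.96 = 191.2 cm³.
Thickness = V/A = 191.2 / 569 = 0.336 cm = 3360 μm.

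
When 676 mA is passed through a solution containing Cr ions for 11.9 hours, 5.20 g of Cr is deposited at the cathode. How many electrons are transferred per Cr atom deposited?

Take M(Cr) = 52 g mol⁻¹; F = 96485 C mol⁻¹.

Q = I·t = 0.6760 A × 42840 s = 28960 C, so n(e⁻) = 28960/96485 = 0.3001 mol.
n(Cr) deposited = 5.20 / 52 = 0.1000 mol.
Electrons per atom = n(e⁻)/n(Cr) = 0.3001 / 0.1000 = 3.00 ≈ 3, so the ion is Cr³⁺.

3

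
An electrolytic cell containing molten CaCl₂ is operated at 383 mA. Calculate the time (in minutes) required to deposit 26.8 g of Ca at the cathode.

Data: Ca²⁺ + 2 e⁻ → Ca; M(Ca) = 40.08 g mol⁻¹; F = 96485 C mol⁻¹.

n(Ca) = m/M = 26.8 / 40.08 = 0.6687 mol.
Each Ca atom requires 2 electrons, so n(e⁻) = 2 × 0.6687 = 1.337 mol.
Q = n(e⁻)·F = 1.337 × 96485 = 129000 C.
t = Q/I = 129000 / 0.3830 A = 336900 s = 5610 min.

5610 min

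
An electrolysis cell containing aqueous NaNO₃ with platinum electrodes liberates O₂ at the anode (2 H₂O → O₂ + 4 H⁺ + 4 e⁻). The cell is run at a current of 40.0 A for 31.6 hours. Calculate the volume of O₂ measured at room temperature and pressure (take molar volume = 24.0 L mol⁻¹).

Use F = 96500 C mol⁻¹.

283 L

Q = I·t = 40.00 A × 113760 s = 4550000 C.
n(e⁻) = Q/F = 4550000 / 96500 = 47.15 mol.
4 electrons are transferred per O₂ molecule, so n(O₂) = 47.15 / 4 = 11.79 mol.
V = n × V_m = 11.79 × 24.0 = 283 L.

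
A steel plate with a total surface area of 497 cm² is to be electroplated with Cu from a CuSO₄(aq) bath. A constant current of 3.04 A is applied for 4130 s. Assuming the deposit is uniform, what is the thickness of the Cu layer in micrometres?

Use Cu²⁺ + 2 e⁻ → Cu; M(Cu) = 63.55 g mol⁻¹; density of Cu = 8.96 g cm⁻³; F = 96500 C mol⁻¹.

9.28 μm

Q = I·t = 3.040 × 4130.0 = 12560 C; n(e⁻) = 0.1301 mol.
n(Cu) = n(e⁻)/2 = 0.06505 mol, so m = 0.06505 × 63.55 = 4.134 g.
Volume = m/ρ = 4.134 / 8.96 = 0.4614 cm³.
Thickness = V/A = 0.4614 / 497 = 9.28 × 10⁻⁴ cm = 9.28 μm.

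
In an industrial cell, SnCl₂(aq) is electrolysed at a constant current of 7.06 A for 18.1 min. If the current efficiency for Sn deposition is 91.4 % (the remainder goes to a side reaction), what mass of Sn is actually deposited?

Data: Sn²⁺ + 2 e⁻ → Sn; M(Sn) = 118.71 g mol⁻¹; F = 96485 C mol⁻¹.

Q = I·t = 7.060 × 1086.0 = 7667 C.
n(e⁻) = 7667/96485 = 0.07946 mol; theoretically n(Sn) = 0.07946/2 = 0.03973 mol, m_theo = 4.717 g.
At 91.4 % efficiency, m_actual = 0.914 × 4.717 = 4.31 g.

4.31 g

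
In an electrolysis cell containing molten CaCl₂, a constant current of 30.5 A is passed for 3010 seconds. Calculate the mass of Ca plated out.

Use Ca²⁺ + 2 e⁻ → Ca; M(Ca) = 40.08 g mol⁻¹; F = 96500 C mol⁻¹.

Q = I·t = 30.50 A × 3010.0 s = 91800 C.
n(e⁻) = Q/F = 91800 / 96500 = 0.9513 mol.
Ca²⁺ + 2 e⁻ → Ca, so n(Ca) = n(e⁻)/2 = 0.4757 mol.
m = n·M = 0.4757 × 40.08 = 19.1 g.

19.1 g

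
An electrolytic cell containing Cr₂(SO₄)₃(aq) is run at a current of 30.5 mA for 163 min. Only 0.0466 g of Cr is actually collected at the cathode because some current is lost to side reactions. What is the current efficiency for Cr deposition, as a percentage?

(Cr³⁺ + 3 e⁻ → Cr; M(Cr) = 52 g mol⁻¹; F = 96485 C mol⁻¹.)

87.0 %

Q = I·t = 0.03050 × 9780.0 = 298.3 C; n(e⁻) = 298.3/96485 = 0.003092 mol.
Theoretical n(Cr) = n(e⁻)/3 = 0.001031 mol, i.e. m_theo = 0.001031 × 52 = 0.05359 g.
Efficiency = m_actual / m_theo = 0.0466 / 0.05359 = 87.0 %.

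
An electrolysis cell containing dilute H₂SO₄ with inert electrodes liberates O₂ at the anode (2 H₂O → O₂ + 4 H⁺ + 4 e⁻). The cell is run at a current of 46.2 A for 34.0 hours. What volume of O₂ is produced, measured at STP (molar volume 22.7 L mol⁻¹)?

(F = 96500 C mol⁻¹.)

Q = I·t = 46.20 A × 122400 s = 5655000 C.
n(e⁻) = Q/F = 5655000 / 96500 = 58.60 mol.
4 electrons are transferred per O₂ molecule, so n(O₂) = 58.60 / 4 = 14.65 mol.
V = n × V_m = 14.65 × 22.7 = 333 L.

333 L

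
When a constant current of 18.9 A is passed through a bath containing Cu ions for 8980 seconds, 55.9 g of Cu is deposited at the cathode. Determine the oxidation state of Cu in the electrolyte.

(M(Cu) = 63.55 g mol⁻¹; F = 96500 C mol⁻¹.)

Q = I·t = 18.90 A × 8980.0 s = 169700 C, so n(e⁻) = 169700/96500 = 1.759 mol.
n(Cu) deposited = 55.9 / 63.55 = 0.8796 mol.
Electrons per atom = n(e⁻)/n(Cu) = 1.759 / 0.8796 = 2.00 ≈ 2, so the ion is Cu²⁺.

+2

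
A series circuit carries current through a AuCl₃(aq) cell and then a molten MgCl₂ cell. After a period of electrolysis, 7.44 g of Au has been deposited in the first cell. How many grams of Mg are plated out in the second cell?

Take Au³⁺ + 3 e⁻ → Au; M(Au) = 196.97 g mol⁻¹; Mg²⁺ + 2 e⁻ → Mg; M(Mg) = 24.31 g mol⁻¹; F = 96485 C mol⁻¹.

n(Au) = 7.44 / 196.97 = 0.03777 mol.
Since Au³⁺ + 3 e⁻ → Au, n(e⁻) passed = 3 × 0.03777 = 0.1133 mol.
Cells in series carry the same charge, so the same 0.1133 mol of electrons passes through cell 2.
Mg²⁺ + 2 e⁻ → Mg, so n(Mg) = 0.1133 / 2 = 0.05666 mol.
m(Mg) = 0.05666 × 24.31 = 1.38 g.

1.38 g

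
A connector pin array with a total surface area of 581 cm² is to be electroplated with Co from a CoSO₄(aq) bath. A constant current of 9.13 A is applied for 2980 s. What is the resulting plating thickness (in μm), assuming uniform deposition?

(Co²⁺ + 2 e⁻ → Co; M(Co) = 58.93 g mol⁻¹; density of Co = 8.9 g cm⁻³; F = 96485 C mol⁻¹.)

16.1 μm

Q = I·t = 9.130 × 2980.0 = 27210 C; n(e⁻) = 0.2820 mol.
n(Co) = n(e⁻)/2 = 0.1410 mol, so m = 0.1410 × 58.93 = 8.309 g.
Volume = m/ρ = 8.309 / 8.9 = 0.9336 cm³.
Thickness = V/A = 0.9336 / 581 = 0.00161 cm = 16.1 μm.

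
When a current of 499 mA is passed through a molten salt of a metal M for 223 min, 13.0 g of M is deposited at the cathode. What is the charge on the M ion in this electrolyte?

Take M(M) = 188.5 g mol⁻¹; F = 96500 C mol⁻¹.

+1

Q = I·t = 0.4990 A × 13380 s = 6677 C, so n(e⁻) = 6677/96500 = 0.06919 mol.
n(M) deposited = 13.0 / 188.5 = 0.06897 mol.
Electrons per atom = n(e⁻)/n(M) = 0.06919 / 0.06897 = 1.00 ≈ 1, so the ion is M⁺.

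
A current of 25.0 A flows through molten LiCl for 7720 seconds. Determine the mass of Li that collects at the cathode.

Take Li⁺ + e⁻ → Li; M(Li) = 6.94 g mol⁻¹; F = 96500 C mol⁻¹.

13.9 g

Q = I·t = 25.00 A × 7720.0 s = 193000 C.
n(e⁻) = Q/F = 193000 / 96500 = 2.000 mol.
Li⁺ + e⁻ → Li, so n(Li) = n(e⁻)/1 = 2.000 mol.
m = n·M = 2.000 × 6.94 = 13.9 g.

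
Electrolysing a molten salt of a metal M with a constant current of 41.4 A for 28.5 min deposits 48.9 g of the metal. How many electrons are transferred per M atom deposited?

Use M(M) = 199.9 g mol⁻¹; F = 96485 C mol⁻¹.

Q = I·t = 41.40 A × 1710.0 s = 70790 C, so n(e⁻) = 70790/96485 = 0.7337 mol.
n(M) deposited = 48.9 / 199.9 = 0.2446 mol.
Electrons per atom = n(e⁻)/n(M) = 0.7337 / 0.2446 = 3.00 ≈ 3, so the ion is M³⁺.

3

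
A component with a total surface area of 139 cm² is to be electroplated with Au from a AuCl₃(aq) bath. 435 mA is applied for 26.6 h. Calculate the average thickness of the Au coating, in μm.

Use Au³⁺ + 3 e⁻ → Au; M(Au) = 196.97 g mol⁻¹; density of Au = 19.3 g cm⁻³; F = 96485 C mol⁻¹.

Q = I·t = 0.4350 × 95760 = 41660 C; n(e⁻) = 0.4317 mol.
n(Au) = n(e⁻)/3 = 0.1439 mol, so m = 0.1439 × 196.97 = 28.35 g.
Volume = m/ρ = 28.35 / 19.3 = 1.469 cm³.
Thickness = V/A = 1.469 / 139 = 0.0106 cm = 106 μm.

106 μm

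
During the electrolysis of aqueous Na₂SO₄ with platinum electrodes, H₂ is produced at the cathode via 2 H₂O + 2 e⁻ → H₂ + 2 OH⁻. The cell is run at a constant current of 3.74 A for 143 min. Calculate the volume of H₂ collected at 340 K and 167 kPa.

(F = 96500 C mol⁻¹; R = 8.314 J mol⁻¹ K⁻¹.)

Q = I·t = 3.740 A × 8580.0 s = 32090 C.
n(e⁻) = Q/F = 32090 / 96500 = 0.3325 mol.
2 electrons are transferred per H₂ molecule, so n(H₂) = 0.3325 / 2 = 0.1663 mol.
V = nRT/P = (0.1663 × 8.314 × 340) / (167 × 10³ Pa) = 0.00281 m³ = 2.81 L.

2.81 L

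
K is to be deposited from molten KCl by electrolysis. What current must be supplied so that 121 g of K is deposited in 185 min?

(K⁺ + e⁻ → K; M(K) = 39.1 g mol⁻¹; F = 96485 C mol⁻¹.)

n(K) = 121 / 39.1 = 3.095 mol.
n(e⁻) = 1 × 3.095 = 3.095 mol.
Q = n(e⁻)·F = 3.095 × 96485 = 298600 C.
I = Q/t = 298600 / 11100 s = 26.9 A.

26.9 A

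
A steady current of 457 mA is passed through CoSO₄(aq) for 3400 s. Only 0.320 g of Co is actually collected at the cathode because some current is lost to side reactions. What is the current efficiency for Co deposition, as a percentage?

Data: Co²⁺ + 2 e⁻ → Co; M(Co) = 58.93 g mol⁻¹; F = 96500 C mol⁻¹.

67.4 %

Q = I·t = 0.4570 × 3400.0 = 1554 C; n(e⁻) = 1554/96500 = 0.01610 mol.
Theoretical n(Co) = n(e⁻)/2 = 0.008051 mol, i.e. m_theo = 0.008051 × 58.93 = 0.4744 g.
Efficiency = m_actual / m_theo = 0.320 / 0.4744 = 67.4 %.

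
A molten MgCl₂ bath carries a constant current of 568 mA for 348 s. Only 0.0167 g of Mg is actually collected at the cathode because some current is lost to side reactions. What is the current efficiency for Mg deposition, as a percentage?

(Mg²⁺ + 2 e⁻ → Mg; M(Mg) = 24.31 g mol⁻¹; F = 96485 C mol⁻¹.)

Q = I·t = 0.5680 × 348.00 = 197.7 C; n(e⁻) = 197.7/96485 = 0.002049 mol.
Theoretical n(Mg) = n(e⁻)/2 = 0.001024 mol, i.e. m_theo = 0.001024 × 24.31 = 0.02490 g.
Efficiency = m_actual / m_theo = 0.0167 / 0.02490 = 67.1 %.

67.1 %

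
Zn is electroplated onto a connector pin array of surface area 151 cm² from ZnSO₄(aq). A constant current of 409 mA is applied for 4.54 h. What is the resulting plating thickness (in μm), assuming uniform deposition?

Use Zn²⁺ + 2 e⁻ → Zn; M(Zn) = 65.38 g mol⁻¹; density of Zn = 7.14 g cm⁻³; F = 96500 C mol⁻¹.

Q = I·t = 0.4090 × 16344 = 6685 C; n(e⁻) = 0.06927 mol.
n(Zn) = n(e⁻)/2 = 0.03464 mol, so m = 0.03464 × 65.38 = 2.264 g.
Volume = m/ρ = 2.264 / 7.14 = 0.3172 cm³.
Thickness = V/A = 0.3172 / 151 = 0.00210 cm = 21.0 μm.

21.0 μm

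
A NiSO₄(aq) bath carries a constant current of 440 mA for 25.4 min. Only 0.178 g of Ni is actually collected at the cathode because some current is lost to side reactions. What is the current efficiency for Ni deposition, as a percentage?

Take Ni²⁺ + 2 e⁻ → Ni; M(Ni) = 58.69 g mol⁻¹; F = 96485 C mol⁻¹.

87.3 %

Q = I·t = 0.4400 × 1524.0 = 670.6 C; n(e⁻) = 670.6/96485 = 0.006950 mol.
Theoretical n(Ni) = n(e⁻)/2 = 0.003475 mol, i.e. m_theo = 0.003475 × 58.69 = 0.2039 g.
Efficiency = m_actual / m_theo = 0.178 / 0.2039 = 87.3 %.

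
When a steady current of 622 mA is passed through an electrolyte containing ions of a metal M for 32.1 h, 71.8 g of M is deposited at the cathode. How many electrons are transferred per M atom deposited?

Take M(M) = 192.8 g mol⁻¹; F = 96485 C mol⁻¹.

Q = I·t = 0.6220 A × 115560 s = 71880 C, so n(e⁻) = 71880/96485 = 0.7450 mol.
n(M) deposited = 71.8 / 192.8 = 0.3724 mol.
Electrons per atom = n(e⁻)/n(M) = 0.7450 / 0.3724 = 2.00 ≈ 2, so the ion is M²⁺.

2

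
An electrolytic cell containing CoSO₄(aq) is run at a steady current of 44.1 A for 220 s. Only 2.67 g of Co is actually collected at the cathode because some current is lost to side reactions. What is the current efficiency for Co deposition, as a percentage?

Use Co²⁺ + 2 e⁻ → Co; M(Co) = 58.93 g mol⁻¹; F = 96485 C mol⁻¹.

90.1 %

Q = I·t = 44.10 × 220.00 = 9702 C; n(e⁻) = 9702/96485 = 0.1006 mol.
Theoretical n(Co) = n(e⁻)/2 = 0.05028 mol, i.e. m_theo = 0.05028 × 58.93 = 2.963 g.
Efficiency = m_actual / m_theo = 2.67 / 2.963 = 90.1 %.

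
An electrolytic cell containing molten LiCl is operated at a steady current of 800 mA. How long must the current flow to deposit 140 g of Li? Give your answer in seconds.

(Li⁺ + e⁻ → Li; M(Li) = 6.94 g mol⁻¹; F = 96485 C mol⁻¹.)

2.43 × 10⁶ s

n(Li) = m/M = 140 / 6.94 = 20.17 mol.
Each Li atom requires 1 electron, so n(e⁻) = 1 × 20.17 = 20.17 mol.
Q = n(e⁻)·F = 20.17 × 96485 = 1946000 C.
t = Q/I = 1946000 / 0.8000 A = 2433000 s.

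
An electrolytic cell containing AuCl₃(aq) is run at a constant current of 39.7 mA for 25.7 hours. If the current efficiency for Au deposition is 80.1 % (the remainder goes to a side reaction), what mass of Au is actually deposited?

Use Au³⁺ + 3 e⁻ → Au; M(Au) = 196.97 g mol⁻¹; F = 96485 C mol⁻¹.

Q = I·t = 0.03970 × 92520 = 3673 C.
n(e⁻) = 3673/96485 = 0.03807 mol; theoretically n(Au) = 0.03807/3 = 0.01269 mol, m_theo = 2.499 g.
At 80.1 % efficiency, m_actual = 0.801 × 2.499 = 2.00 g.

2.00 g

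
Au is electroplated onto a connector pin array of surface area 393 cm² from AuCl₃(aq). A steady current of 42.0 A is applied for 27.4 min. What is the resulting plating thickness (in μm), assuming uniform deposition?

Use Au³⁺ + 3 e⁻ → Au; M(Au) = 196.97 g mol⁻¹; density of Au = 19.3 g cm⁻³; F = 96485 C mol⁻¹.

61.9 μm

Q = I·t = 42.00 × 1644.0 = 69050 C; n(e⁻) = 0.7156 mol.
n(Au) = n(e⁻)/3 = 0.2385 mol, so m = 0.2385 × 196.97 = 46.99 g.
Volume = m/ρ = 46.99 / 19.3 = 2.435 cm³.
Thickness = V/A = 2.435 / 393 = 0.00619 cm = 61.9 μm.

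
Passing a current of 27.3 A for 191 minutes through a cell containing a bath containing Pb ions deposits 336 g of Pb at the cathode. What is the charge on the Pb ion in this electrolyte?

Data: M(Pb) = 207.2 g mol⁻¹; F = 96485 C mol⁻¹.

Q = I·t = 27.30 A × 11460 s = 312900 C, so n(e⁻) = 312900/96485 = 3.243 mol.
n(Pb) deposited = 336 / 207.2 = 1.622 mol.
Electrons per atom = n(e⁻)/n(Pb) = 3.243 / 1.622 = 2.00 ≈ 2, so the ion is Pb²⁺.

+2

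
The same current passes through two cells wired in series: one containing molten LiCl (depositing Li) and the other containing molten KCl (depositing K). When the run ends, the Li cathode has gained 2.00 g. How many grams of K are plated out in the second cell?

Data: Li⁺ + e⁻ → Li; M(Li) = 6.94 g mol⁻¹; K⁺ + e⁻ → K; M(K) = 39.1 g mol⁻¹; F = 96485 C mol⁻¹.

n(Li) = 2.00 / 6.94 = 0.2882 mol.
Since Li⁺ + e⁻ → Li, n(e⁻) passed = 1 × 0.2882 = 0.2882 mol.
Cells in series carry the same charge, so the same 0.2882 mol of electrons passes through cell 2.
K⁺ + e⁻ → K, so n(K) = 0.2882 / 1 = 0.2882 mol.
m(K) = 0.2882 × 39.1 = 11.3 g.

11.3 g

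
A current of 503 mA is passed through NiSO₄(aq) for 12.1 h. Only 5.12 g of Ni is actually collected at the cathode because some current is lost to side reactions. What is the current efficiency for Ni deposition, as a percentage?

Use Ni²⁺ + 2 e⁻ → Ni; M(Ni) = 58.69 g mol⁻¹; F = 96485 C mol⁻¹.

Q = I·t = 0.5030 × 43560 = 21910 C; n(e⁻) = 21910/96485 = 0.2271 mol.
Theoretical n(Ni) = n(e⁻)/2 = 0.1135 mol, i.e. m_theo = 0.1135 × 58.69 = 6.664 g.
Efficiency = m_actual / m_theo = 5.12 / 6.664 = 76.8 %.

76.8 %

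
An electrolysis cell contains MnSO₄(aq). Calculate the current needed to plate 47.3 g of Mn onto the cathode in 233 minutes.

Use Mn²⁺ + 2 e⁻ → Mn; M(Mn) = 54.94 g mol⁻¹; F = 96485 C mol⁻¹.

n(Mn) = 47.3 / 54.94 = 0.8609 mol.
n(e⁻) = 2 × 0.8609 = 1.722 mol.
Q = n(e⁻)·F = 1.722 × 96485 = 166100 C.
I = Q/t = 166100 / 13980 s = 11.9 A.

11.9 A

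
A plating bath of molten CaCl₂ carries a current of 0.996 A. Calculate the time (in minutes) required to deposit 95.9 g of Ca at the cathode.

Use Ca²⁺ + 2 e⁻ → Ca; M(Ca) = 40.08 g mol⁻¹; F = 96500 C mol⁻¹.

7730 min

n(Ca) = m/M = 95.9 / 40.08 = 2.393 mol.
Each Ca atom requires 2 electrons, so n(e⁻) = 2 × 2.393 = 4.785 mol.
Q = n(e⁻)·F = 4.785 × 96500 = 461800 C.
t = Q/I = 461800 / 0.9960 A = 463600 s = 7730 min.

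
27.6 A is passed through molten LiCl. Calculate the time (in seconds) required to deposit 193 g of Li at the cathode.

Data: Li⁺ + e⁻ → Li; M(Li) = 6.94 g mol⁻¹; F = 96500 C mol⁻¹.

97200 s

n(Li) = m/M = 193 / 6.94 = 27.81 mol.
Each Li atom requires 1 electron, so n(e⁻) = 1 × 27.81 = 27.81 mol.
Q = n(e⁻)·F = 27.81 × 96500 = 2684000 C.
t = Q/I = 2684000 / 27.60 A = 97230 s.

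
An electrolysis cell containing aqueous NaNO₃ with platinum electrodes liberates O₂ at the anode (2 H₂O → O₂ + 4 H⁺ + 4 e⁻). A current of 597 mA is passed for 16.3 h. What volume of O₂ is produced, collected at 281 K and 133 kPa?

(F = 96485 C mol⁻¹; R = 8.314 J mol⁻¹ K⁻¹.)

Q = I·t = 0.5970 A × 58680 s = 35030 C.
n(e⁻) = Q/F = 35030 / 96485 = 0.3631 mol.
4 electrons are transferred per O₂ molecule, so n(O₂) = 0.3631 / 4 = 0.09077 mol.
V = nRT/P = (0.09077 × 8.314 × 281) / (133 × 10³ Pa) = 0.00159 m³ = 1.59 L.

1.59 L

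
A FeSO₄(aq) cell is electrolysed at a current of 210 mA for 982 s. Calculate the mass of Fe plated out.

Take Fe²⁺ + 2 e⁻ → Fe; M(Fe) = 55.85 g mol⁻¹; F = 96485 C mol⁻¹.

0.0597 g

Q = I·t = 0.2100 A × 982.00 s = 206.2 C.
n(e⁻) = Q/F = 206.2 / 96485 = 0.002137 mol.
Fe²⁺ + 2 e⁻ → Fe, so n(Fe) = n(e⁻)/2 = 0.001069 mol.
m = n·M = 0.001069 × 55.85 = 0.0597 g.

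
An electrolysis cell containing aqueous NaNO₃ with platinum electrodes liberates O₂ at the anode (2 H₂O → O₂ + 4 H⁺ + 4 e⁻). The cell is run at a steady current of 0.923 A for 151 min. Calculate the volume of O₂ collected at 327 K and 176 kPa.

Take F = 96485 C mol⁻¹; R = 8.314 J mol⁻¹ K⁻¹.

0.335 L

Q = I·t = 0.9230 A × 9060.0 s = 8362 C.
n(e⁻) = Q/F = 8362 / 96485 = 0.08667 mol.
4 electrons are transferred per O₂ molecule, so n(O₂) = 0.08667 / 4 = 0.02167 mol.
V = nRT/P = (0.02167 × 8.314 × 327) / (176 × 10³ Pa) = 3.35 × 10⁻⁴ m³ = 0.335 L.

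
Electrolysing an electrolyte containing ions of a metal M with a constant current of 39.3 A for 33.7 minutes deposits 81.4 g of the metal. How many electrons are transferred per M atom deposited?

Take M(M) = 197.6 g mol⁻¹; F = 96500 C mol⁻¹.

2

Q = I·t = 39.30 A × 2022.0 s = 79460 C, so n(e⁻) = 79460/96500 = 0.8235 mol.
n(M) deposited = 81.4 / 197.6 = 0.4119 mol.
Electrons per atom = n(e⁻)/n(M) = 0.8235 / 0.4119 = 2.00 ≈ 2, so the ion is M²⁺.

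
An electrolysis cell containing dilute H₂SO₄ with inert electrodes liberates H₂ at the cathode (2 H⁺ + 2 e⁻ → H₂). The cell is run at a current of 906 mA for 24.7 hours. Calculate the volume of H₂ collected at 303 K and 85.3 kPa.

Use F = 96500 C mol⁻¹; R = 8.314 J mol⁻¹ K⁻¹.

Q = I·t = 0.9060 A × 88920 s = 80560 C.
n(e⁻) = Q/F = 80560 / 96500 = 0.8348 mol.
2 electrons are transferred per H₂ molecule, so n(H₂) = 0.8348 / 2 = 0.4174 mol.
V = nRT/P = (0.4174 × 8.314 × 303) / (85.3 × 10³ Pa) = 0.0123 m³ = 12.3 L.

12.3 L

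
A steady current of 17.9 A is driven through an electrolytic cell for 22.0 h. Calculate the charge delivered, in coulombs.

Q = I·t = 17.90 A × 79200 s = 1.42 × 10⁶ C.

1.42 × 10⁶ C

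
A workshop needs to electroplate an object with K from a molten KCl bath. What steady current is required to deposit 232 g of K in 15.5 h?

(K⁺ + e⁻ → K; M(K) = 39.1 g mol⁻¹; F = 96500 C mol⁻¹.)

10.3 A

n(K) = 232 / 39.1 = 5.934 mol.
n(e⁻) = 1 × 5.934 = 5.934 mol.
Q = n(e⁻)·F = 5.934 × 96500 = 572600 C.
I = Q/t = 572600 / 55800 s = 10.3 A.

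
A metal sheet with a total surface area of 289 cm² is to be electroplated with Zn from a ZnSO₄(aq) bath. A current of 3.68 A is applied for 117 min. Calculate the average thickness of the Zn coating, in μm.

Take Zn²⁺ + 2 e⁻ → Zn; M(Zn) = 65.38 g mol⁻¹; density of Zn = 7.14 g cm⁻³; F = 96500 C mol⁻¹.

42.4 μm

Q = I·t = 3.680 × 7020.0 = 25830 C; n(e⁻) = 0.2677 mol.
n(Zn) = n(e⁻)/2 = 0.1339 mol, so m = 0.1339 × 65.38 = 8.751 g.
Volume = m/ρ = 8.751 / 7.14 = 1.226 cm³.
Thickness = V/A = 1.226 / 289 = 0.00424 cm = 42.4 μm.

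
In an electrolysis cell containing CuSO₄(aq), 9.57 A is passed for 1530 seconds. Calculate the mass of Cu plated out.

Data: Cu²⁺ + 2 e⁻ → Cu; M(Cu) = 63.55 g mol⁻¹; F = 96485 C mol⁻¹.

Q = I·t = 9.570 A × 1530.0 s = 14640 C.
n(e⁻) = Q/F = 14640 / 96485 = 0.1518 mol.
Cu²⁺ + 2 e⁻ → Cu, so n(Cu) = n(e⁻)/2 = 0.07588 mol.
m = n·M = 0.07588 × 63.55 = 4.82 g.

4.82 g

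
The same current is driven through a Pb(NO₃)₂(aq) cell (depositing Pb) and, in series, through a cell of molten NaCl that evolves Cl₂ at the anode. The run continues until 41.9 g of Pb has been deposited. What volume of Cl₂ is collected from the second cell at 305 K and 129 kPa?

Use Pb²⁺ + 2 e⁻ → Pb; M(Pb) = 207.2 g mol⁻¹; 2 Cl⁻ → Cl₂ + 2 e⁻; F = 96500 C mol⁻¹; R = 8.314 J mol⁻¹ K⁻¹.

n(Pb) = 41.9 / 207.2 = 0.2022 mol, so n(e⁻) = 2 × 0.2022 = 0.4044 mol.
The cells are in series, so the same 0.4044 mol of electrons passes through the second cell.
2 Cl⁻ → Cl₂ + 2 e⁻ — 2 mol e⁻ per mol Cl₂, so n(Cl₂) = 0.4044/2 = 0.2022 mol.
V = nRT/P = (0.2022 × 8.314 × 305) / (129 × 10³) = 0.00398 m³ = 3.98 L.

3.98 L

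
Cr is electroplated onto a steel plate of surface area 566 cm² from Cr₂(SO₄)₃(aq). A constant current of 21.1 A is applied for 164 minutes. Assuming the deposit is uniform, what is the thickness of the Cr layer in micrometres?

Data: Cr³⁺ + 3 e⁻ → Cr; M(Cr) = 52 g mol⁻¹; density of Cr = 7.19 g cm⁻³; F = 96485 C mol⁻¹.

Q = I·t = 21.10 × 9840.0 = 207600 C; n(e⁻) = 2.152 mol.
n(Cr) = n(e⁻)/3 = 0.7173 mol, so m = 0.7173 × 52 = 37.30 g.
Volume = m/ρ = 37.30 / 7.19 = 5.188 cm³.
Thickness = V/A = 5.188 / 566 = 0.00917 cm = 91.7 μm.

91.7 μm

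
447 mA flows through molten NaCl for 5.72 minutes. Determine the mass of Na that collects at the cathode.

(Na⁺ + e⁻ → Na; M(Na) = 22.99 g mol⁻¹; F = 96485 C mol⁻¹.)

Q = I·t = 0.4470 A × 343.20 s = 153.4 C.
n(e⁻) = Q/F = 153.4 / 96485 = 0.001590 mol.
Na⁺ + e⁻ → Na, so n(Na) = n(e⁻)/1 = 0.001590 mol.
m = n·M = 0.001590 × 22.99 = 0.0366 g.

0.0366 g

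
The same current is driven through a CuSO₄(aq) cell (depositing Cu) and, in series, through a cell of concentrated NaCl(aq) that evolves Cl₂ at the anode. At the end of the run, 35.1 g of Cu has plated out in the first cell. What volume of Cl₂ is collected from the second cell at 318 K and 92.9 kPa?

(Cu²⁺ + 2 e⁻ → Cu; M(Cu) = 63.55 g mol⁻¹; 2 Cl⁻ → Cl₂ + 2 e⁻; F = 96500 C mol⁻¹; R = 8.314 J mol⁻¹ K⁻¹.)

n(Cu) = 35.1 / 63.55 = 0.5523 mol, so n(e⁻) = 2 × 0.5523 = 1.105 mol.
The cells are in series, so the same 1.105 mol of electrons passes through the second cell.
2 Cl⁻ → Cl₂ + 2 e⁻ — 2 mol e⁻ per mol Cl₂, so n(Cl₂) = 1.105/2 = 0.5523 mol.
V = nRT/P = (0.5523 × 8.314 × 318) / (92.9 × 10³) = 0.0157 m³ = 15.7 L.

15.7 L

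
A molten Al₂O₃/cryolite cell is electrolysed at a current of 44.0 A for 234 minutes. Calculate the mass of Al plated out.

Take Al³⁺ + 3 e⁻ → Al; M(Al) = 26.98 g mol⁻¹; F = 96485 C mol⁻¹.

Q = I·t = 44.00 A × 14040 s = 617800 C.
n(e⁻) = Q/F = 617800 / 96485 = 6.403 mol.
Al³⁺ + 3 e⁻ → Al, so n(Al) = n(e⁻)/3 = 2.134 mol.
m = n·M = 2.134 × 26.98 = 57.6 g.

57.6 g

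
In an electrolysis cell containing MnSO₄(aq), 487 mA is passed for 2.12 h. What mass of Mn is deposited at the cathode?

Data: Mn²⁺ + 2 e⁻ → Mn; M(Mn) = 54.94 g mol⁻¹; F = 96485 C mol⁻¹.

1.06 g

Q = I·t = 0.4870 A × 7632.0 s = 3717 C.
n(e⁻) = Q/F = 3717 / 96485 = 0.03852 mol.
Mn²⁺ + 2 e⁻ → Mn, so n(Mn) = n(e⁻)/2 = 0.01926 mol.
m = n·M = 0.01926 × 54.94 = 1.06 g.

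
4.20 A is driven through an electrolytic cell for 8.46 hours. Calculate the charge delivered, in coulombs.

Q = I·t = 4.200 A × 30456 s = 1.28 × 10⁵ C.

1.28 × 10⁵ C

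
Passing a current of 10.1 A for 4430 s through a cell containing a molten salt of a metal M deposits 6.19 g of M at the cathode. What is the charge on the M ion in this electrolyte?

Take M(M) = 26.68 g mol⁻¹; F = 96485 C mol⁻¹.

Q = I·t = 10.10 A × 4430.0 s = 44740 C, so n(e⁻) = 44740/96485 = 0.4637 mol.
n(M) deposited = 6.19 / 26.68 = 0.2320 mol.
Electrons per atom = n(e⁻)/n(M) = 0.4637 / 0.2320 = 2.00 ≈ 2, so the ion is M²⁺.

+2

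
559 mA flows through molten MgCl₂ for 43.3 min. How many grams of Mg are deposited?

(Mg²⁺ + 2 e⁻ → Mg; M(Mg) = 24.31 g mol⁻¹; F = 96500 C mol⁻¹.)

Q = I·t = 0.5590 A × 2598.0 s = 1452 C.
n(e⁻) = Q/F = 1452 / 96500 = 0.01505 mol.
Mg²⁺ + 2 e⁻ → Mg, so n(Mg) = n(e⁻)/2 = 0.007525 mol.
m = n·M = 0.007525 × 24.31 = 0.183 g.

0.183 g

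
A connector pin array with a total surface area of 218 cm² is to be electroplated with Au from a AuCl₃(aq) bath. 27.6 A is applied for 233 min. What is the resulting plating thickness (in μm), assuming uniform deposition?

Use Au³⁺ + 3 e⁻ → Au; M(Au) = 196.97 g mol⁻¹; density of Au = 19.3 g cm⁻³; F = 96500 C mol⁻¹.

Q = I·t = 27.60 × 13980 = 385800 C; n(e⁻) = 3.998 mol.
n(Au) = n(e⁻)/3 = 1.333 mol, so m = 1.333 × 196.97 = 262.5 g.
Volume = m/ρ = 262.5 / 19.3 = 13.60 cm³.
Thickness = V/A = 13.60 / 218 = 0.0624 cm = 624 μm.

624 μm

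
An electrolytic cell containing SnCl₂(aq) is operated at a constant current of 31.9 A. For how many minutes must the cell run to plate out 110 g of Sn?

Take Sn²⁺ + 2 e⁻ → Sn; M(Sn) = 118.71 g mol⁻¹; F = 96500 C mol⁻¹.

n(Sn) = m/M = 110 / 118.71 = 0.9266 mol.
Each Sn atom requires 2 electrons, so n(e⁻) = 2 × 0.9266 = 1.853 mol.
Q = n(e⁻)·F = 1.853 × 96500 = 178800 C.
t = Q/I = 178800 / 31.90 A = 5606 s = 93.4 min.

93.4 min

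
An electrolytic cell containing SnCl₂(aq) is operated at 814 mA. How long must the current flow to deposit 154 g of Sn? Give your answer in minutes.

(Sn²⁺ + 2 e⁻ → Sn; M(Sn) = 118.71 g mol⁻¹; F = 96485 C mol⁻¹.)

5130 min

n(Sn) = m/M = 154 / 118.71 = 1.297 mol.
Each Sn atom requires 2 electrons, so n(e⁻) = 2 × 1.297 = 2.595 mol.
Q = n(e⁻)·F = 2.595 × 96485 = 250300 C.
t = Q/I = 250300 / 0.8140 A = 307500 s = 5130 min.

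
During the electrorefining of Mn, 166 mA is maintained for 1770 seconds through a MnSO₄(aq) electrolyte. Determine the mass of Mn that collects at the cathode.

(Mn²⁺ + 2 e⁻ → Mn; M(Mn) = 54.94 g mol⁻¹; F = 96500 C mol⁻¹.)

0.0836 g

Q = I·t = 0.1660 A × 1770.0 s = 293.8 C.
n(e⁻) = Q/F = 293.8 / 96500 = 0.003045 mol.
Mn²⁺ + 2 e⁻ → Mn, so n(Mn) = n(e⁻)/2 = 0.001522 mol.
m = n·M = 0.001522 × 54.94 = 0.0836 g.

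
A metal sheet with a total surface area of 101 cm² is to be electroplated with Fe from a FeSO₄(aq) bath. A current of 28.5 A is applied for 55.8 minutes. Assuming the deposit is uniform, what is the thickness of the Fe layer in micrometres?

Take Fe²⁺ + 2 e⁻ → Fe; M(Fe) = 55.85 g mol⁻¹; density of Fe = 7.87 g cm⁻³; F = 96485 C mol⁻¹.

Q = I·t = 28.50 × 3348.0 = 95420 C; n(e⁻) = 0.9889 mol.
n(Fe) = n(e⁻)/2 = 0.4945 mol, so m = 0.4945 × 55.85 = 27.62 g.
Volume = m/ρ = 27.62 / 7.87 = 3.509 cm³.
Thickness = V/A = 3.509 / 101 = 0.0347 cm = 347 μm.

347 μm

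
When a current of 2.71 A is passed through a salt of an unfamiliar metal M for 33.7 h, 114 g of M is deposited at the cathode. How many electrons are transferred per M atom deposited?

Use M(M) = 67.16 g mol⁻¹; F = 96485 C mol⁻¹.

2

Q = I·t = 2.710 A × 121320 s = 328800 C, so n(e⁻) = 328800/96485 = 3.408 mol.
n(M) deposited = 114 / 67.16 = 1.697 mol.
Electrons per atom = n(e⁻)/n(M) = 3.408 / 1.697 = 2.01 ≈ 2, so the ion is M²⁺.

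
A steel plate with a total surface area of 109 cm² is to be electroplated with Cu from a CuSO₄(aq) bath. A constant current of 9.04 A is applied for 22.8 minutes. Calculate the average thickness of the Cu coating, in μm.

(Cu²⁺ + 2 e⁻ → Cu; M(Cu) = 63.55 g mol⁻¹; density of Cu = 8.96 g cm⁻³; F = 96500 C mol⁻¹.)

Q = I·t = 9.040 × 1368.0 = 12370 C; n(e⁻) = 0.1282 mol.
n(Cu) = n(e⁻)/2 = 0.06408 mol, so m = 0.06408 × 63.55 = 4.072 g.
Volume = m/ρ = 4.072 / 8.96 = 0.4545 cm³.
Thickness = V/A = 0.4545 / 109 = 0.00417 cm = 41.7 μm.

41.7 μm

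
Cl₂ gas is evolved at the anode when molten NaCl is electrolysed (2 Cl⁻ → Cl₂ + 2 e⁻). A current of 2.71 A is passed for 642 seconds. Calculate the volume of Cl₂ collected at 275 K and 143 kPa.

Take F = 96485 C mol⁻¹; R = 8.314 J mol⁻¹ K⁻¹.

Q = I·t = 2.710 A × 642.00 s = 1740 C.
n(e⁻) = Q/F = 1740 / 96485 = 0.01803 mol.
2 electrons are transferred per Cl₂ molecule, so n(Cl₂) = 0.01803 / 2 = 0.009016 mol.
V = nRT/P = (0.009016 × 8.314 × 275) / (143 × 10³ Pa) = 1.44 × 10⁻⁴ m³ = 0.144 L.

0.144 L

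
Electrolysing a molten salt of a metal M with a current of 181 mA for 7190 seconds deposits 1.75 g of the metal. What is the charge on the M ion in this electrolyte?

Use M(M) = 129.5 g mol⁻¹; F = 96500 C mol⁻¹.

Q = I·t = 0.1810 A × 7190.0 s = 1301 C, so n(e⁻) = 1301/96500 = 0.01349 mol.
n(M) deposited = 1.75 / 129.5 = 0.01351 mol.
Electrons per atom = n(e⁻)/n(M) = 0.01349 / 0.01351 = 0.998 ≈ 1, so the ion is M⁺.

+1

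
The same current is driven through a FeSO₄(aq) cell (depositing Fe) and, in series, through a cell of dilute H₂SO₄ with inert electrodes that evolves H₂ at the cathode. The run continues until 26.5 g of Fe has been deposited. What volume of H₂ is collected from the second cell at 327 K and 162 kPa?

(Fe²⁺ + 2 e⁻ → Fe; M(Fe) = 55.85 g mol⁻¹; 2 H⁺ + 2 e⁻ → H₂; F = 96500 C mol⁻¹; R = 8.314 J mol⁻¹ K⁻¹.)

7.96 L

n(Fe) = 26.5 / 55.85 = 0.4745 mol, so n(e⁻) = 2 × 0.4745 = 0.9490 mol.
The cells are in series, so the same 0.9490 mol of electrons passes through the second cell.
2 H⁺ + 2 e⁻ → H₂ — 2 mol e⁻ per mol H₂, so n(H₂) = 0.9490/2 = 0.4745 mol.
V = nRT/P = (0.4745 × 8.314 × 327) / (162 × 10³) = 0.00796 m³ = 7.96 L.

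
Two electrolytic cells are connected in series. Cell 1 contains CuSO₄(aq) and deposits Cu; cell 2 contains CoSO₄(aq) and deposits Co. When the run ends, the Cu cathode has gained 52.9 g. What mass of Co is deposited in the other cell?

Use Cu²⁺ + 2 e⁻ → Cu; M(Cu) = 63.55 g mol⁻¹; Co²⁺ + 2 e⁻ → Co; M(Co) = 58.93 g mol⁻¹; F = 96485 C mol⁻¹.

49.1 g

n(Cu) = 52.9 / 63.55 = 0.8324 mol.
Since Cu²⁺ + 2 e⁻ → Cu, n(e⁻) passed = 2 × 0.8324 = 1.665 mol.
Cells in series carry the same charge, so the same 1.665 mol of electrons passes through cell 2.
Co²⁺ + 2 e⁻ → Co, so n(Co) = 1.665 / 2 = 0.8324 mol.
m(Co) = 0.8324 × 58.93 = 49.1 g.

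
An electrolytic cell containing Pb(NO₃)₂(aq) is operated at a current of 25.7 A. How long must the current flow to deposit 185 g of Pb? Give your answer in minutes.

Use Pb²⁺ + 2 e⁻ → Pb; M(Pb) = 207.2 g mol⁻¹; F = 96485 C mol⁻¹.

n(Pb) = m/M = 185 / 207.2 = 0.8929 mol.
Each Pb atom requires 2 electrons, so n(e⁻) = 2 × 0.8929 = 1.786 mol.
Q = n(e⁻)·F = 1.786 × 96485 = 172300 C.
t = Q/I = 172300 / 25.70 A = 6704 s = 112 min.

112 min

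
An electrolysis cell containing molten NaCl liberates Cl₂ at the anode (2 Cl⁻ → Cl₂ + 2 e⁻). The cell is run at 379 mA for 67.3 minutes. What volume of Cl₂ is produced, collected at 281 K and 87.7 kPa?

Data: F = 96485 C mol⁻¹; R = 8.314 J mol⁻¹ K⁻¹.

Q = I·t = 0.3790 A × 4038.0 s = 1530 C.
n(e⁻) = Q/F = 1530 / 96485 = 0.01586 mol.
2 electrons are transferred per Cl₂ molecule, so n(Cl₂) = 0.01586 / 2 = 0.007931 mol.
V = nRT/P = (0.007931 × 8.314 × 281) / (87.7 × 10³ Pa) = 2.11 × 10⁻⁴ m³ = 0.211 L.

0.211 L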